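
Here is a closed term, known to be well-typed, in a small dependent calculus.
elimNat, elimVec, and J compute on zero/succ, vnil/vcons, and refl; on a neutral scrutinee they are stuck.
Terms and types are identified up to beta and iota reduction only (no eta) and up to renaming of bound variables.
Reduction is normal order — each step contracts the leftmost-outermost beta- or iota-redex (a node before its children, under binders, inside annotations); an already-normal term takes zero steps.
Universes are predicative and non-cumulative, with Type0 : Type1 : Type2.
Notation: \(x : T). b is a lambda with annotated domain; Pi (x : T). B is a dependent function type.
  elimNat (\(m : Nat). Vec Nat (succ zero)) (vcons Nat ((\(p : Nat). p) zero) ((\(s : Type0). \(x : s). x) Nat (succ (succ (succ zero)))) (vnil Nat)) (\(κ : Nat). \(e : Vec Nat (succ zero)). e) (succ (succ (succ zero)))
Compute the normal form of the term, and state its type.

reduced normal form:
  vcons Nat zero (succ (succ (succ zero))) (vnil Nat)
inferred type:
  Vec Nat (succ zero)
observation: the leftmost-outermost redex is an elimNat iota-redex, and normalization takes 13 steps.


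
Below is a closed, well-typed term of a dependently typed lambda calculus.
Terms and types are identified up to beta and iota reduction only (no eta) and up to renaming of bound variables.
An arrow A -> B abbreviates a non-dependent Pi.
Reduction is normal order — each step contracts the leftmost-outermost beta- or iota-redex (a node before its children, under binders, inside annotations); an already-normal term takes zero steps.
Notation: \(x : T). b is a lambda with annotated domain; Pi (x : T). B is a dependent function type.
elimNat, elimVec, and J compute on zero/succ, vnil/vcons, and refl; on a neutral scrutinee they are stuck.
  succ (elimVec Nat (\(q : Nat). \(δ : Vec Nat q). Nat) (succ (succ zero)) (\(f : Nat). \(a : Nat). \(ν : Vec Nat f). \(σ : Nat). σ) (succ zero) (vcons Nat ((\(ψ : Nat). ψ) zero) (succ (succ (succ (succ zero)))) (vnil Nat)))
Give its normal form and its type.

normal form:
  succ (succ (succ zero))
the term's type:
  Nat
observation: the leftmost-outermost redex is an elimVec iota-redex, and normalization takes 6 steps.


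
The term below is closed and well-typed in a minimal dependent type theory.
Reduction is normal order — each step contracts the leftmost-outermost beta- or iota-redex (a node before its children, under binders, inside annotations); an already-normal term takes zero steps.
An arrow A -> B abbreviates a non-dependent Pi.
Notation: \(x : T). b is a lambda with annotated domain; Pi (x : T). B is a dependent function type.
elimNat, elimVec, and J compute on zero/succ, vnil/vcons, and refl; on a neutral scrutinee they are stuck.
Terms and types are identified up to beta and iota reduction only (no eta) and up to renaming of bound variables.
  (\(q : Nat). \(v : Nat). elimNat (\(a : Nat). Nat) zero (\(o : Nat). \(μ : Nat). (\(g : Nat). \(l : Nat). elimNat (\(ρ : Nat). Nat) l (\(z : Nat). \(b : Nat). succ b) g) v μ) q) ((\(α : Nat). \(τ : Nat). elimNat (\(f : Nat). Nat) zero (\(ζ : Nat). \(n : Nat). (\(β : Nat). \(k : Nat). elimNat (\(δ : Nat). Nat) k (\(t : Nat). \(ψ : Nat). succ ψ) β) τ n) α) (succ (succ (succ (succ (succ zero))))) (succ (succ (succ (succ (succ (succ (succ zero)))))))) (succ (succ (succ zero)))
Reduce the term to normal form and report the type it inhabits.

resulting normal form:
  succ (succ (succ (succ (succ (succ (succ (succ (succ (succ (succ (succ (succ (succ (succ (succ (succ (succ (succ (succ (succ (succ (succ (succ (succ (succ (succ (succ (succ (succ (succ (succ (succ (succ (succ (succ (succ (succ (succ (succ (succ (succ (succ (succ (succ (succ (succ (succ (succ (succ (succ (succ (succ (succ (succ (succ (succ (succ (succ (succ (succ (succ (succ (succ (succ (succ (succ (succ (succ (succ (succ (succ (succ (succ (succ (succ (succ (succ (succ (succ (succ (succ (succ (succ (succ (succ (succ (succ (succ (succ (succ (succ (succ (succ (succ (succ (succ (succ (succ (succ (succ (succ (succ (succ (succ zero))))))))))))))))))))))))))))))))))))))))))))))))))))))))))))))))))))))))))))))))))))))))))))))))))))))))
type:
  Nat


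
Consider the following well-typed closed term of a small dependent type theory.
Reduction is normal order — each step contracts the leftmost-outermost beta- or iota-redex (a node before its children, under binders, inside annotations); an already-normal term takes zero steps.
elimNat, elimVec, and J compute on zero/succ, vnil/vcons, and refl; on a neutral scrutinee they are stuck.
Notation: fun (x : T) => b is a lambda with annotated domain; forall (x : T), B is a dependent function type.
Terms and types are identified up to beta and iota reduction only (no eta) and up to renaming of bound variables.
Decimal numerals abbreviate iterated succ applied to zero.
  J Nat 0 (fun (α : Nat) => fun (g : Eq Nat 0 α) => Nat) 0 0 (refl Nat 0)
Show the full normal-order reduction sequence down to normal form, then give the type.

normal-order reduction sequence:
  J Nat 0 (fun (α : Nat) => fun (g : Eq Nat 0 α) => Nat) 0 0 (refl Nat 0)
  ~> 0
inferred type:
  Nat


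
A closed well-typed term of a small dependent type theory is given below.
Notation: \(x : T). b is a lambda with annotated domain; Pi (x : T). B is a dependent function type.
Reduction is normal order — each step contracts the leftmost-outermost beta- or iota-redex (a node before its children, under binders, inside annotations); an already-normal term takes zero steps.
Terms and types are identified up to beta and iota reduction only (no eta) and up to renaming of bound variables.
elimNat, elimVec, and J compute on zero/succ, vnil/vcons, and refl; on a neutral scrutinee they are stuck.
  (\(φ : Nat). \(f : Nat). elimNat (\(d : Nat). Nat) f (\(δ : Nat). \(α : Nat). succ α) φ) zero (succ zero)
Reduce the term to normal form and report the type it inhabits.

resulting normal form:
  succ zero
type:
  Nat


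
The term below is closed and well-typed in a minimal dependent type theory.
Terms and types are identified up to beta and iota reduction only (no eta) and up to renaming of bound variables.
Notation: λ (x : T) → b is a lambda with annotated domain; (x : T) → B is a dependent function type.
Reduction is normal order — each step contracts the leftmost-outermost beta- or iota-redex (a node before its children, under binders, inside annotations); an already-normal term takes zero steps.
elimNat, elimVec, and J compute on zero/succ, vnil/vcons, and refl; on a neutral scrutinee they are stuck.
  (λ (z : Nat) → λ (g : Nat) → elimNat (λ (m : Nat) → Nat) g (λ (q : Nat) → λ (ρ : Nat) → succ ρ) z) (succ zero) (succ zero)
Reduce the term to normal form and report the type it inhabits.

reduced normal form:
  succ (succ zero)
inferred type:
  Nat
observation: the first redex contracted is a beta-redex; the normal form is reached in 6 normal-order steps.


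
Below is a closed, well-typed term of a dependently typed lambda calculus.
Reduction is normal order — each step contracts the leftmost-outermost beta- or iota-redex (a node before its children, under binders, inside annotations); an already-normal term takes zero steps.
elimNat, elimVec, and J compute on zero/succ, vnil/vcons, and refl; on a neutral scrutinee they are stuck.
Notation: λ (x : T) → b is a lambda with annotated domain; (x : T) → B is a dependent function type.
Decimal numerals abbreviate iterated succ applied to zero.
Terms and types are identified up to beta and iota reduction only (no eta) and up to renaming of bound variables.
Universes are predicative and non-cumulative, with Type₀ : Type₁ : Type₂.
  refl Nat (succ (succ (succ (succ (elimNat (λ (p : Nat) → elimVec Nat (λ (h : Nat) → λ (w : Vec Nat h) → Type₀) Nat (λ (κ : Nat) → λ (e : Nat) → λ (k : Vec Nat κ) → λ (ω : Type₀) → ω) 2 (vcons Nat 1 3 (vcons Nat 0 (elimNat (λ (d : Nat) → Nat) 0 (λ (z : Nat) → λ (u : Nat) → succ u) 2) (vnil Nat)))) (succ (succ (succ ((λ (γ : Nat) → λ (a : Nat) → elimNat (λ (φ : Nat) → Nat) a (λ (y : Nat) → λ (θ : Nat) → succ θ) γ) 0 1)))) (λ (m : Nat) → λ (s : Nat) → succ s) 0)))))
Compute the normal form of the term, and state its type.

resulting normal form:
  refl Nat 8
inferred type:
  Eq Nat 8 8


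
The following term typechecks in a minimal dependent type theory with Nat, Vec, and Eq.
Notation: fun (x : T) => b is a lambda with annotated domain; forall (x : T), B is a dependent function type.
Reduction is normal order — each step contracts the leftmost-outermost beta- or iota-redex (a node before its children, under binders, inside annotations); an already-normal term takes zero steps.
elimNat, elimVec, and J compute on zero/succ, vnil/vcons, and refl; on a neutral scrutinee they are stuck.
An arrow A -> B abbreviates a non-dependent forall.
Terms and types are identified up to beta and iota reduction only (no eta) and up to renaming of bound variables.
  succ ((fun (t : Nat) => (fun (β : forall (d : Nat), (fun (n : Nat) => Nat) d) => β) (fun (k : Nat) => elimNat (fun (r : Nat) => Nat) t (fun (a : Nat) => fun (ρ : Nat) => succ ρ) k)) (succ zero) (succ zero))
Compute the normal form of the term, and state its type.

normal form:
  succ (succ (succ zero))
the term's type:
  Nat
observation: contracting a beta-redex first, the term normalizes in 7 steps.


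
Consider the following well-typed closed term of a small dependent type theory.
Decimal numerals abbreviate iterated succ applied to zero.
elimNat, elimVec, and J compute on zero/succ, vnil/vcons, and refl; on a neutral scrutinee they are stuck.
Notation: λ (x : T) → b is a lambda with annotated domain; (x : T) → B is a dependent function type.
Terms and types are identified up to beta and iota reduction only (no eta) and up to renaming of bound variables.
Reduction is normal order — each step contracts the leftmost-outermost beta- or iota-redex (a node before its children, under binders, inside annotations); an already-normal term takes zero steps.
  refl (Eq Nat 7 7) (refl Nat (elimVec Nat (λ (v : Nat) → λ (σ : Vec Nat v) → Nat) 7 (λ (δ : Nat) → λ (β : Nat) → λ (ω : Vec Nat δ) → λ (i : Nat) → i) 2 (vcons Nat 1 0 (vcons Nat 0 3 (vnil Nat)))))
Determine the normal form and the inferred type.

normal form:
  refl (Eq Nat 7 7) (refl Nat 7)
type:
  Eq (Eq Nat 7 7) (refl Nat 7) (refl Nat 7)


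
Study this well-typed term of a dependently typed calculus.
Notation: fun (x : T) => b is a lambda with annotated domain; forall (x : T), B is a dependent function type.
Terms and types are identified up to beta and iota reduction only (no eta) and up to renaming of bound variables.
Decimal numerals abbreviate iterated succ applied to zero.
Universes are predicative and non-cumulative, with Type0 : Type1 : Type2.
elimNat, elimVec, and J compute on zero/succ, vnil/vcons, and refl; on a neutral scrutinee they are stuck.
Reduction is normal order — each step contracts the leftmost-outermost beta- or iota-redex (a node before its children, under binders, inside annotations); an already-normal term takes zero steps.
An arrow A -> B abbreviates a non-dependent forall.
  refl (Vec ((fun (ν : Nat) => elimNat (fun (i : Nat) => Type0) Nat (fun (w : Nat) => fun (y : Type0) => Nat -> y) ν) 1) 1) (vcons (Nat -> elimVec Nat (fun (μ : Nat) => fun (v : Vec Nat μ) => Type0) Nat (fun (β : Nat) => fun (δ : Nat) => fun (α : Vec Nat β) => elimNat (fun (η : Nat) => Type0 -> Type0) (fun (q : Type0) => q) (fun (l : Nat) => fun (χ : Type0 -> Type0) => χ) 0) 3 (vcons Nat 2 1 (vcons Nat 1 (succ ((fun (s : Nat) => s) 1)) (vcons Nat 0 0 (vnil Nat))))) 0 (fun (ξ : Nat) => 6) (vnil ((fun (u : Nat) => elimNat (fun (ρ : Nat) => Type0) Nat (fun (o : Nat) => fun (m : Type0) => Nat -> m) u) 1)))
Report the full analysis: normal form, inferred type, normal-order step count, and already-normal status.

reduced normal form:
  refl (Vec (Nat -> Nat) 1) (vcons (Nat -> Nat) 0 (fun (ν : Nat) => 6) (vnil (Nat -> Nat)))
inferred type:
  Eq (Vec (Nat -> Nat) 1) (vcons (Nat -> Nat) 0 (fun (ν : Nat) => 6) (vnil (Nat -> Nat))) (vcons (Nat -> Nat) 0 (fun (i : Nat) => 6) (vnil (Nat -> Nat)))
steps to reach normal form (normal order): 29
started in normal form: no
first contracted redex: a beta-redex


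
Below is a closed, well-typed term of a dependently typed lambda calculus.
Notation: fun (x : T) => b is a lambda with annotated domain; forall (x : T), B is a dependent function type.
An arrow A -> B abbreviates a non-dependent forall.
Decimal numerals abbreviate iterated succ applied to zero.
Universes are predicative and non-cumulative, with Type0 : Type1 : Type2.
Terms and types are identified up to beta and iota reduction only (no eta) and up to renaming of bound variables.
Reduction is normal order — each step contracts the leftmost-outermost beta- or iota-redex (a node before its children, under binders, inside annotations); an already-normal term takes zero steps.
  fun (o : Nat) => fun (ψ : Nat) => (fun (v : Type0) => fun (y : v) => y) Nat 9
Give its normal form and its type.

resulting normal form:
  fun (o : Nat) => fun (ψ : Nat) => 9
the term's type:
  Nat -> Nat -> Nat


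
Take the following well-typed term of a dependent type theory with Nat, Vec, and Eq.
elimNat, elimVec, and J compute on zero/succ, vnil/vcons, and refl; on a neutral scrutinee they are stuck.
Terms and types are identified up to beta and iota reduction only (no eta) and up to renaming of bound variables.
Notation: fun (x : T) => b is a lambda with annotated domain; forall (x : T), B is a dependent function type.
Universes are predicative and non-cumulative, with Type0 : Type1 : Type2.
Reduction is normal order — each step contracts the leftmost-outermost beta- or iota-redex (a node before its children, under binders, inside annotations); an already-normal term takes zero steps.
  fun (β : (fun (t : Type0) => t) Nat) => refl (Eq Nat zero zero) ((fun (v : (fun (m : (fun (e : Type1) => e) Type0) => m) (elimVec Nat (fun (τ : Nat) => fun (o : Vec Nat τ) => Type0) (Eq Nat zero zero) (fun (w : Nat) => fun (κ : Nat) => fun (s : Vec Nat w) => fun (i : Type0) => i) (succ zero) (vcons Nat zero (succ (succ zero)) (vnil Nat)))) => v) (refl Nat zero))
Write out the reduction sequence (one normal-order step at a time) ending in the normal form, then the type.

reduction (normal order):
  fun (β : (fun (t : Type0) => t) Nat) => refl (Eq Nat zero zero) ((fun (v : (fun (m : (fun (e : Type1) => e) Type0) => m) (elimVec Nat (fun (τ : Nat) => fun (o : Vec Nat τ) => Type0) (Eq Nat zero zero) (fun (w : Nat) => fun (κ : Nat) => fun (s : Vec Nat w) => fun (i : Type0) => i) (succ zero) (vcons Nat zero (succ (succ zero)) (vnil Nat)))) => v) (refl Nat zero))
  ~> fun (β : Nat) => refl (Eq Nat zero zero) ((fun (t : (fun (v : (fun (m : Type1) => m) Type0) => v) (elimVec Nat (fun (e : Nat) => fun (τ : Vec Nat e) => Type0) (Eq Nat zero zero) (fun (o : Nat) => fun (w : Nat) => fun (κ : Vec Nat o) => fun (s : Type0) => s) (succ zero) (vcons Nat zero (succ (succ zero)) (vnil Nat)))) => t) (refl Nat zero))
  ~> fun (β : Nat) => refl (Eq Nat zero zero) (refl Nat zero)
inferred type:
  forall (β : Nat), Eq (Eq Nat zero zero) (refl Nat zero) (refl Nat zero)


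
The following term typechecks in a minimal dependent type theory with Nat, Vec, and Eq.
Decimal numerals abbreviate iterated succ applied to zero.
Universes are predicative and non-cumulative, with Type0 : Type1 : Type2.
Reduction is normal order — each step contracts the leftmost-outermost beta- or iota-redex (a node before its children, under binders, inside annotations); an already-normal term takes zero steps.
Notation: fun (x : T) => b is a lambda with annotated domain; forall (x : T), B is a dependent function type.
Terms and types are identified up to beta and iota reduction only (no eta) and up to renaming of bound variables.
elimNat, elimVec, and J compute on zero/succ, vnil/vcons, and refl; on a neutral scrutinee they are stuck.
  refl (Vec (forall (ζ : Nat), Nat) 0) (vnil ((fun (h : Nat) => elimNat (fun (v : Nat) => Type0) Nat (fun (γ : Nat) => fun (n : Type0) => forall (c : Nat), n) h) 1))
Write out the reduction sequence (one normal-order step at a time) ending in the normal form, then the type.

reduction (normal order):
  refl (Vec (forall (ζ : Nat), Nat) 0) (vnil ((fun (h : Nat) => elimNat (fun (v : Nat) => Type0) Nat (fun (γ : Nat) => fun (n : Type0) => forall (c : Nat), n) h) 1))
  ~> refl (Vec (forall (ζ : Nat), Nat) 0) (vnil (elimNat (fun (h : Nat) => Type0) Nat (fun (v : Nat) => fun (γ : Type0) => forall (n : Nat), γ) 1))
  ~> refl (Vec (forall (ζ : Nat), Nat) 0) (vnil ((fun (h : Nat) => fun (v : Type0) => forall (γ : Nat), v) 0 (elimNat (fun (n : Nat) => Type0) Nat (fun (c : Nat) => fun (ψ : Type0) => forall (β : Nat), ψ) 0)))
  ~> refl (Vec (forall (ζ : Nat), Nat) 0) (vnil ((fun (h : Type0) => forall (v : Nat), h) (elimNat (fun (γ : Nat) => Type0) Nat (fun (n : Nat) => fun (c : Type0) => forall (ψ : Nat), c) 0)))
  ~> refl (Vec (forall (ζ : Nat), Nat) 0) (vnil (forall (h : Nat), elimNat (fun (v : Nat) => Type0) Nat (fun (γ : Nat) => fun (n : Type0) => forall (c : Nat), n) 0))
  ~> refl (Vec (forall (ζ : Nat), Nat) 0) (vnil (forall (h : Nat), Nat))
inferred type:
  Eq (Vec (forall (ζ : Nat), Nat) 0) (vnil (forall (h : Nat), Nat)) (vnil (forall (v : Nat), Nat))


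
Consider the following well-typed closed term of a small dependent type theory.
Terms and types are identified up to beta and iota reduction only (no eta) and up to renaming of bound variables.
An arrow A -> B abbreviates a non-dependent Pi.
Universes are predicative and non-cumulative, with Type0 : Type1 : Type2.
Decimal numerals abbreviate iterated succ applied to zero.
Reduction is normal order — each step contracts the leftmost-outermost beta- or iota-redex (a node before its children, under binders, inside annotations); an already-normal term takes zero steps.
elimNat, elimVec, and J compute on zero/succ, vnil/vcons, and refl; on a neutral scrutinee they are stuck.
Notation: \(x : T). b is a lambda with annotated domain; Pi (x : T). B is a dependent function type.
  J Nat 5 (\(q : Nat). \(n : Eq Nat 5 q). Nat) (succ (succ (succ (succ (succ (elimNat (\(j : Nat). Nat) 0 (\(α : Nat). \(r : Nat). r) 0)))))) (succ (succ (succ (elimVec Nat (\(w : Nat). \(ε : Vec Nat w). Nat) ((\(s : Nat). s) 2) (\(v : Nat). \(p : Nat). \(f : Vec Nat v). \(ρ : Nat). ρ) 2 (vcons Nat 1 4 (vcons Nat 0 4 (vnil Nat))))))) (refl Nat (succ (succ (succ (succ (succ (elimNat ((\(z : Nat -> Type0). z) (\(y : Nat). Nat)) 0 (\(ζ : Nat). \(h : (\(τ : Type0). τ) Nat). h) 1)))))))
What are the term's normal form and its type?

resulting normal form:
  5
inferred type:
  Nat


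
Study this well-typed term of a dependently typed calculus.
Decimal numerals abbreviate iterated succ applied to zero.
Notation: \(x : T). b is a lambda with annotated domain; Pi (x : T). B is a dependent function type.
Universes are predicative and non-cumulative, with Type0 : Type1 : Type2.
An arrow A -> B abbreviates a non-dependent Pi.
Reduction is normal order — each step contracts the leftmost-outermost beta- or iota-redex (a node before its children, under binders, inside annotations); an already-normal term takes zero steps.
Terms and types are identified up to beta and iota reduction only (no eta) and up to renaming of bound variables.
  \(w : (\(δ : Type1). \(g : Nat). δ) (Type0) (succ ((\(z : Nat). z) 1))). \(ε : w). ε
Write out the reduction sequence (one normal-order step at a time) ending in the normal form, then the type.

normal-order reduction:
  \(w : (\(δ : Type1). \(g : Nat). δ) (Type0) (succ ((\(z : Nat). z) 1))). \(ε : w). ε
  ~> \(w : (\(δ : Nat). Type0) (succ ((\(g : Nat). g) 1))). \(z : w). z
  ~> \(w : Type0). \(δ : w). δ
inferred type:
  Pi (w : Type0). w -> w


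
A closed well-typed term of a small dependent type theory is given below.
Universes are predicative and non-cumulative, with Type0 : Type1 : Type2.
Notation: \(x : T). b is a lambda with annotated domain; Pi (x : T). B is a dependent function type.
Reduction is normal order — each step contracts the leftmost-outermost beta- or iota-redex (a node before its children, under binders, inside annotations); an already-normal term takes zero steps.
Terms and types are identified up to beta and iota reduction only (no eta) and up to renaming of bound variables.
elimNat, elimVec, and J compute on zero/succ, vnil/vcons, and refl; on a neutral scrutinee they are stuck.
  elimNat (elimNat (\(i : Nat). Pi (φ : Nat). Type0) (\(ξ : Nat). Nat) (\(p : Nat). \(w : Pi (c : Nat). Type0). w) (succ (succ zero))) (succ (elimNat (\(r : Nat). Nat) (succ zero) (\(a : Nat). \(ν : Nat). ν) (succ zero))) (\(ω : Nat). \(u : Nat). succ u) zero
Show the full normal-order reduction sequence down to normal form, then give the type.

normal-order reduction sequence:
  elimNat (elimNat (\(i : Nat). Pi (φ : Nat). Type0) (\(ξ : Nat). Nat) (\(p : Nat). \(w : Pi (c : Nat). Type0). w) (succ (succ zero))) (succ (elimNat (\(r : Nat). Nat) (succ zero) (\(a : Nat). \(ν : Nat). ν) (succ zero))) (\(ω : Nat). \(u : Nat). succ u) zero
  ~> succ (elimNat (\(i : Nat). Nat) (succ zero) (\(φ : Nat). \(ξ : Nat). ξ) (succ zero))
  ~> succ ((\(i : Nat). \(φ : Nat). φ) zero (elimNat (\(ξ : Nat). Nat) (succ zero) (\(p : Nat). \(w : Nat). w) zero))
  ~> succ ((\(i : Nat). i) (elimNat (\(φ : Nat). Nat) (succ zero) (\(ξ : Nat). \(p : Nat). p) zero))
  ~> succ (elimNat (\(i : Nat). Nat) (succ zero) (\(φ : Nat). \(ξ : Nat). ξ) zero)
  ~> succ (succ zero)
type:
  Nat


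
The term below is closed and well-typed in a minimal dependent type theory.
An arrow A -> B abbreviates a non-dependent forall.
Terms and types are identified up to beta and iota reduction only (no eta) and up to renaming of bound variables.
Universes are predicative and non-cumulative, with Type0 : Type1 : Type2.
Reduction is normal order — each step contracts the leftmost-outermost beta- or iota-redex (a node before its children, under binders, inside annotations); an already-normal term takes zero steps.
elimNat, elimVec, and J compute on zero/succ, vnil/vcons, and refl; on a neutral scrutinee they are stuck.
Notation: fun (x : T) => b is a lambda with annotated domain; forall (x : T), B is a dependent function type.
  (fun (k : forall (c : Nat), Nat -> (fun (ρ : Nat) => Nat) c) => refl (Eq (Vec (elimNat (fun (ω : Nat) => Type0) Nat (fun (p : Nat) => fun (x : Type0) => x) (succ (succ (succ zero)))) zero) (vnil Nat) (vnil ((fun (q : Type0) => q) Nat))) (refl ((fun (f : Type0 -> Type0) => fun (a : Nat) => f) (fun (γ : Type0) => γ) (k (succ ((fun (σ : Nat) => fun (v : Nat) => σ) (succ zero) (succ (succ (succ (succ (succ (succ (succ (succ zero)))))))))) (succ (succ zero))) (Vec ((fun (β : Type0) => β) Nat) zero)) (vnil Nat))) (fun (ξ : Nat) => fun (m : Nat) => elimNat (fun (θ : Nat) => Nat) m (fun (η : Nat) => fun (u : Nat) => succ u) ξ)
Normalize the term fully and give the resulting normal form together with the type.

resulting normal form:
  refl (Eq (Vec Nat zero) (vnil Nat) (vnil Nat)) (refl (Vec Nat zero) (vnil Nat))
inferred type:
  Eq (Eq (Vec Nat zero) (vnil Nat) (vnil Nat)) (refl (Vec Nat zero) (vnil Nat)) (refl (Vec Nat zero) (vnil Nat))


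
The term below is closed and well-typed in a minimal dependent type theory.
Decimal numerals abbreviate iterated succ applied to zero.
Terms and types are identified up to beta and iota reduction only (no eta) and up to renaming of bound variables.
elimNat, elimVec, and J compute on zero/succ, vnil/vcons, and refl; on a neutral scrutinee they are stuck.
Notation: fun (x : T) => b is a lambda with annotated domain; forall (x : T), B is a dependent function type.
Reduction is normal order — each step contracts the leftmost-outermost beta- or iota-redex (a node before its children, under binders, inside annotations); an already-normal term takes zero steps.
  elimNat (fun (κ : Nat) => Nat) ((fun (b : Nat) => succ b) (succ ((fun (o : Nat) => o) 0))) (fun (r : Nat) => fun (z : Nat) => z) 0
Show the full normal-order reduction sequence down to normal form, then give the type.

normal-order reduction sequence:
  elimNat (fun (κ : Nat) => Nat) ((fun (b : Nat) => succ b) (succ ((fun (o : Nat) => o) 0))) (fun (r : Nat) => fun (z : Nat) => z) 0
  ~> (fun (κ : Nat) => succ κ) (succ ((fun (b : Nat) => b) 0))
  ~> succ (succ ((fun (κ : Nat) => κ) 0))
  ~> 2
the term's type:
  Nat


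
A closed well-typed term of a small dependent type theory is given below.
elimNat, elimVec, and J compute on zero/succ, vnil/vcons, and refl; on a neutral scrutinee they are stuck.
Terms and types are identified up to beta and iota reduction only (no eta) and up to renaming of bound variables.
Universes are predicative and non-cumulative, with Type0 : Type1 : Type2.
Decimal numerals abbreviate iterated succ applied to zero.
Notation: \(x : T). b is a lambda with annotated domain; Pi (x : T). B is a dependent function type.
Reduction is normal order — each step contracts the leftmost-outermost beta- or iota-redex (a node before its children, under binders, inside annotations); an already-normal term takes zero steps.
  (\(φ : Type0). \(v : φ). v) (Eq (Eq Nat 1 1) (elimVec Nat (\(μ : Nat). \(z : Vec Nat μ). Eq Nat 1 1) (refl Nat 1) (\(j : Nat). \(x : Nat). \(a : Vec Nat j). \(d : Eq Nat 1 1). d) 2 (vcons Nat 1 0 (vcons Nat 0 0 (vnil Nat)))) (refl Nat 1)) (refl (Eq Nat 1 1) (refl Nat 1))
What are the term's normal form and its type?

normal form:
  refl (Eq Nat 1 1) (refl Nat 1)
inferred type:
  Eq (Eq Nat 1 1) (refl Nat 1) (refl Nat 1)
observation: 2 normal-order steps normalize the term, beginning with a beta-redex.


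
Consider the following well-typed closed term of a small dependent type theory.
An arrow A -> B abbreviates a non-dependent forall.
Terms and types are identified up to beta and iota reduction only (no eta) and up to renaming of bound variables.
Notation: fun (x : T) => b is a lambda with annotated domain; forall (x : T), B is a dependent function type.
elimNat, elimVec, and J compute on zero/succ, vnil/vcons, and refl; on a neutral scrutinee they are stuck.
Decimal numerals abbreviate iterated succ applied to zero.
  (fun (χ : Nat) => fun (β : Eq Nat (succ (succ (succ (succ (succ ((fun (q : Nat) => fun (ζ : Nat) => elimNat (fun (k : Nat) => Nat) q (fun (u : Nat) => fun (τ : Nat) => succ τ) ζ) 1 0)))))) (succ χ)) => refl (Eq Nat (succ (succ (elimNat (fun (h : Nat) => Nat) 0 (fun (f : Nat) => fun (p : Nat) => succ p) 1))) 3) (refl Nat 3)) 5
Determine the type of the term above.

the term's type:
  Eq Nat 6 6 -> Eq (Eq Nat 3 3) (refl Nat 3) (refl Nat 3)


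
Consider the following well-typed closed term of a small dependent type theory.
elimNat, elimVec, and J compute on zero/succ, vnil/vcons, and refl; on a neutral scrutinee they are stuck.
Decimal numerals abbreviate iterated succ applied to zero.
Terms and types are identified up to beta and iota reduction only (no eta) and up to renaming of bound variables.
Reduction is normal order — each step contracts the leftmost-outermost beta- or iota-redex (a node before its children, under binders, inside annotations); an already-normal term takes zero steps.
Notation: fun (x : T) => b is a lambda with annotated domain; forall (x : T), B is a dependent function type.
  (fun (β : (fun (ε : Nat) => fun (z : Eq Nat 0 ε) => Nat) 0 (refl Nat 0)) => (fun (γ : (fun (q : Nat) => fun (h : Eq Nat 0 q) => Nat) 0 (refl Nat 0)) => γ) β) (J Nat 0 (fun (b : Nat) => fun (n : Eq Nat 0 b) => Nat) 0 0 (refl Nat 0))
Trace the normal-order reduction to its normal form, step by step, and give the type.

reduction (normal order):
  (fun (β : (fun (ε : Nat) => fun (z : Eq Nat 0 ε) => Nat) 0 (refl Nat 0)) => (fun (γ : (fun (q : Nat) => fun (h : Eq Nat 0 q) => Nat) 0 (refl Nat 0)) => γ) β) (J Nat 0 (fun (b : Nat) => fun (n : Eq Nat 0 b) => Nat) 0 0 (refl Nat 0))
  ~> (fun (β : (fun (ε : Nat) => fun (z : Eq Nat 0 ε) => Nat) 0 (refl Nat 0)) => β) (J Nat 0 (fun (γ : Nat) => fun (q : Eq Nat 0 γ) => Nat) 0 0 (refl Nat 0))
  ~> J Nat 0 (fun (β : Nat) => fun (ε : Eq Nat 0 β) => Nat) 0 0 (refl Nat 0)
  ~> 0
type:
  Nat


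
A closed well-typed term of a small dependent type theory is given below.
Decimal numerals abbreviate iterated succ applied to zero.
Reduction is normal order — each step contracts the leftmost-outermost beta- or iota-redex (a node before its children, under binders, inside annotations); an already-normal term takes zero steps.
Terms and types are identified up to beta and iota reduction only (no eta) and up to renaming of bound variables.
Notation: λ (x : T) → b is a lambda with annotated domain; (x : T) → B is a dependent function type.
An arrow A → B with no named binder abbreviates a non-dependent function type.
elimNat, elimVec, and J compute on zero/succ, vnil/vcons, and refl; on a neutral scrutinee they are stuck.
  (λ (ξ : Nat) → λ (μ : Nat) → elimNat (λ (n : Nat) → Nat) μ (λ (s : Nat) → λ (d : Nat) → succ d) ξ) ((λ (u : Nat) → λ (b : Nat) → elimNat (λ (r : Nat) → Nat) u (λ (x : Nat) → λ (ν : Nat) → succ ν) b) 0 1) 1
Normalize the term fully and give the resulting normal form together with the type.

normal form:
  2
inferred type:
  Nat
observation: contracting a beta-redex first, the term normalizes in 12 steps.


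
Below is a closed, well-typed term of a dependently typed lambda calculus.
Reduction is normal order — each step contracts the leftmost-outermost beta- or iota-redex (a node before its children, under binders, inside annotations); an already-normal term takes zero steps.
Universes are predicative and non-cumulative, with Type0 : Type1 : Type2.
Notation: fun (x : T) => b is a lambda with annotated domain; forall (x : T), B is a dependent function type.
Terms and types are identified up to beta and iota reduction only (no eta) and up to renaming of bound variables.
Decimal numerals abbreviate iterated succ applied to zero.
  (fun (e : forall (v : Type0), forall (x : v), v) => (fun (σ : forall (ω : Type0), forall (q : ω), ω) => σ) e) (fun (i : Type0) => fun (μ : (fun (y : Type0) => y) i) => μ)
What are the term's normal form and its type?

normal form:
  fun (e : Type0) => fun (v : e) => v
type:
  forall (e : Type0), forall (v : e), e
observation: 3 normal-order steps normalize the term, beginning with a beta-redex.


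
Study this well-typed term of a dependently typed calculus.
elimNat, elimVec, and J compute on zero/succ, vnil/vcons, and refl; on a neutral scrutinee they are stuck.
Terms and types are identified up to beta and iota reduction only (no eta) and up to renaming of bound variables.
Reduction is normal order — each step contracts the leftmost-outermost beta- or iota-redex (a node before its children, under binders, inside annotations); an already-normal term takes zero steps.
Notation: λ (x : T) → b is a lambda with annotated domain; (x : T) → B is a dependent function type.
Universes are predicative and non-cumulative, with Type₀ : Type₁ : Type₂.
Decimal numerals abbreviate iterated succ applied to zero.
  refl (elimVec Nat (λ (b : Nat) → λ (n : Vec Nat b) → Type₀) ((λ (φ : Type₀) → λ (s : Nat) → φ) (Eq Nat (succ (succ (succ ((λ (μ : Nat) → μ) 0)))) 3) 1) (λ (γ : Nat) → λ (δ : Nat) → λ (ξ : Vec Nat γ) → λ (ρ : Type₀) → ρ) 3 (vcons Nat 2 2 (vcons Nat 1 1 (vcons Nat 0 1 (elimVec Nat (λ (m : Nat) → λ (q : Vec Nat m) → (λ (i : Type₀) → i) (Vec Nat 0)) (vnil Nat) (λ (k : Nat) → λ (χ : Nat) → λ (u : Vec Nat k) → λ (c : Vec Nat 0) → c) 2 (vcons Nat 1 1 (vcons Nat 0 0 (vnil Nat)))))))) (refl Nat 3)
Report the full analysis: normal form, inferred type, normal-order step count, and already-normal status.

reduced normal form:
  refl (Eq Nat 3 3) (refl Nat 3)
the term's type:
  Eq (Eq Nat 3 3) (refl Nat 3) (refl Nat 3)
normal-order step count: 30
already normal: no
first redex: an elimVec iota-redex


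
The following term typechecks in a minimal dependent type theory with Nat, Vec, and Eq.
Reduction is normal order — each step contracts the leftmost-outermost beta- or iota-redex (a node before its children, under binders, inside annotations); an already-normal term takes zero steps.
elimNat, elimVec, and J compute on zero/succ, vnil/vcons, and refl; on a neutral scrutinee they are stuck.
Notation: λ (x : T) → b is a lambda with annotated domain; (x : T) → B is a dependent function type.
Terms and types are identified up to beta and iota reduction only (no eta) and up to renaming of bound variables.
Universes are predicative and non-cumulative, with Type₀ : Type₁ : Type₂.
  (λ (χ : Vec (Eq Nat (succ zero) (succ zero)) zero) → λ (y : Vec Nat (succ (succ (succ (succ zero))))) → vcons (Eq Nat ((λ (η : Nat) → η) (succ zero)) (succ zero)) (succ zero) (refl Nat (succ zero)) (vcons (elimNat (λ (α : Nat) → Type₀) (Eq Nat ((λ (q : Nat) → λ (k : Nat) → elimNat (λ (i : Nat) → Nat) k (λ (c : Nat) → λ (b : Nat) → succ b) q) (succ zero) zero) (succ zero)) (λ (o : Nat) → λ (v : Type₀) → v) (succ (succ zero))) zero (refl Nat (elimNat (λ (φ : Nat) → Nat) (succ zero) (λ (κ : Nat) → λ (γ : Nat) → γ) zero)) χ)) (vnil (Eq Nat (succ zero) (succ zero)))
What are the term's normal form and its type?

resulting normal form:
  λ (χ : Vec Nat (succ (succ (succ (succ zero))))) → vcons (Eq Nat (succ zero) (succ zero)) (succ zero) (refl Nat (succ zero)) (vcons (Eq Nat (succ zero) (succ zero)) zero (refl Nat (succ zero)) (vnil (Eq Nat (succ zero) (succ zero))))
type:
  (χ : Vec Nat (succ (succ (succ (succ zero))))) → Vec (Eq Nat (succ zero) (succ zero)) (succ (succ zero))


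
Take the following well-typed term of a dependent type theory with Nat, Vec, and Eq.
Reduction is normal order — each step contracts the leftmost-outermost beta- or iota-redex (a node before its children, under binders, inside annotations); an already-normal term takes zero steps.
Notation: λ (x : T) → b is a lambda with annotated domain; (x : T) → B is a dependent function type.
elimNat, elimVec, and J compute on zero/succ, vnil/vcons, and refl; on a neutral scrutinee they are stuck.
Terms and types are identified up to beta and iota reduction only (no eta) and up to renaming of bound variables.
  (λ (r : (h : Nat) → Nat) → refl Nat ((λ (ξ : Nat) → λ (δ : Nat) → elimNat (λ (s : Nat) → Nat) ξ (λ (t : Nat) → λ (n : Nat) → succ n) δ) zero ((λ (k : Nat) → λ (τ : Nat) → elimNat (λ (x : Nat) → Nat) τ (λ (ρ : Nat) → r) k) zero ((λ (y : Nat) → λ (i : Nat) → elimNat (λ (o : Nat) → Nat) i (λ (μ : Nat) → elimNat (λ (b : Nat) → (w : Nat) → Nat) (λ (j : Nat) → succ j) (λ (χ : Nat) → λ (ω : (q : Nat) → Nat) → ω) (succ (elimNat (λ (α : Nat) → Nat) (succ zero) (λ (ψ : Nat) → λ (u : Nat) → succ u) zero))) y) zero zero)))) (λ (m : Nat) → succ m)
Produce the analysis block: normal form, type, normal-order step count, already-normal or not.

reduced normal form:
  refl Nat zero
inferred type:
  Eq Nat zero zero
reduction steps (normal order): 10
already normal: no
first contracted redex: a beta-redex


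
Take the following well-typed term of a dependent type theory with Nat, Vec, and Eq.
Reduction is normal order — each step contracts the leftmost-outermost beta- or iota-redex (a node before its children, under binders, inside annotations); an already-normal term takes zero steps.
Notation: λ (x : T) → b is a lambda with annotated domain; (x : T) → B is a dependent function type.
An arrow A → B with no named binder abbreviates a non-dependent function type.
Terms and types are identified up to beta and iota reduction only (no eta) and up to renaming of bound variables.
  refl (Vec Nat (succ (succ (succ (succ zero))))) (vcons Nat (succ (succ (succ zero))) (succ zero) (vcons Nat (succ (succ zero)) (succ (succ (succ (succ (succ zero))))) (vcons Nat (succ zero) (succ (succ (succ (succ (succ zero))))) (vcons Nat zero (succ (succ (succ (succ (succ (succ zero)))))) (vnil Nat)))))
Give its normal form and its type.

normal form:
  refl (Vec Nat (succ (succ (succ (succ zero))))) (vcons Nat (succ (succ (succ zero))) (succ zero) (vcons Nat (succ (succ zero)) (succ (succ (succ (succ (succ zero))))) (vcons Nat (succ zero) (succ (succ (succ (succ (succ zero))))) (vcons Nat zero (succ (succ (succ (succ (succ (succ zero)))))) (vnil Nat)))))
type:
  Eq (Vec Nat (succ (succ (succ (succ zero))))) (vcons Nat (succ (succ (succ zero))) (succ zero) (vcons Nat (succ (succ zero)) (succ (succ (succ (succ (succ zero))))) (vcons Nat (succ zero) (succ (succ (succ (succ (succ zero))))) (vcons Nat zero (succ (succ (succ (succ (succ (succ zero)))))) (vnil Nat))))) (vcons Nat (succ (succ (succ zero))) (succ zero) (vcons Nat (succ (succ zero)) (succ (succ (succ (succ (succ zero))))) (vcons Nat (succ zero) (succ (succ (succ (succ (succ zero))))) (vcons Nat zero (succ (succ (succ (succ (succ (succ zero)))))) (vnil Nat)))))


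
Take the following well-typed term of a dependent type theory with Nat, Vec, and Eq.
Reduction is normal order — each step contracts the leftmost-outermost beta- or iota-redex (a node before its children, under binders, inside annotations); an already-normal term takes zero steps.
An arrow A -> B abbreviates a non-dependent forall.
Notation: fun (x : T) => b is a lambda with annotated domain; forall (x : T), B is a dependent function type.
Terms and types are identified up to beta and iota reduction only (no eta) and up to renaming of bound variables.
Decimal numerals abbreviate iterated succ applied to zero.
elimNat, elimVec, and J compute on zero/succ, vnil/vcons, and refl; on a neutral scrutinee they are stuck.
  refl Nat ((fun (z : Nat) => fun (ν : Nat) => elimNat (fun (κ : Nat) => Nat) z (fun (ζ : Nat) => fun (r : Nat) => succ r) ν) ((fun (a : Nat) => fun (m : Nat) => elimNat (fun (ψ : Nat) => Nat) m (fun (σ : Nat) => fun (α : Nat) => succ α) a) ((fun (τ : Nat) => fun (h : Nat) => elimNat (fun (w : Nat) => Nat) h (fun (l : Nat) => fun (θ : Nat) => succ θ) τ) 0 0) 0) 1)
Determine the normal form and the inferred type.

normal form:
  refl Nat 1
type:
  Eq Nat 1 1
observation: the first redex contracted is a beta-redex; the normal form is reached in 12 normal-order steps.


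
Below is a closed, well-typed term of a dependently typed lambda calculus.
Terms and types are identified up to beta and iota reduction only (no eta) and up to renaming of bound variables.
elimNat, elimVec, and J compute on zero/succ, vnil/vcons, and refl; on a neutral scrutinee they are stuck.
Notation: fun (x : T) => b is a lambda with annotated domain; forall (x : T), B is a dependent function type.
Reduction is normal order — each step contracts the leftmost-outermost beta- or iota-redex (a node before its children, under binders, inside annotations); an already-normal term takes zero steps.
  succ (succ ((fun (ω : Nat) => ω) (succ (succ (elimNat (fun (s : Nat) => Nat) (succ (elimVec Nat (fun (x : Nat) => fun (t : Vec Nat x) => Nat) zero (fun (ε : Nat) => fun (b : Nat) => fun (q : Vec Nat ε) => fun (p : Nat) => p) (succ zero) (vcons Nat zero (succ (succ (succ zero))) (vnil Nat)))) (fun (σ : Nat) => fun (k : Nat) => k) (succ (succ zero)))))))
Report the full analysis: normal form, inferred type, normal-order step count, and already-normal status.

normal form:
  succ (succ (succ (succ (succ zero))))
type:
  Nat
steps to reach normal form (normal order): 14
started in normal form: no
first contracted redex: a beta-redex


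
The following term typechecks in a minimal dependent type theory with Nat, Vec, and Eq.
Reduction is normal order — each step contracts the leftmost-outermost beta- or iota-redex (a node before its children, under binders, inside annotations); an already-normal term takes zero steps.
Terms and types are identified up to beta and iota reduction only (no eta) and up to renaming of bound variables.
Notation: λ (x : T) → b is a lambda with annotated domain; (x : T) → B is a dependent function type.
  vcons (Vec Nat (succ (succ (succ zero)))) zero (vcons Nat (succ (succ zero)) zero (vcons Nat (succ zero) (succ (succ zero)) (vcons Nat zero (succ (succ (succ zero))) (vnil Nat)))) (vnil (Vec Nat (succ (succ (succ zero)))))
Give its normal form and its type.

resulting normal form:
  vcons (Vec Nat (succ (succ (succ zero)))) zero (vcons Nat (succ (succ zero)) zero (vcons Nat (succ zero) (succ (succ zero)) (vcons Nat zero (succ (succ (succ zero))) (vnil Nat)))) (vnil (Vec Nat (succ (succ (succ zero)))))
the term's type:
  Vec (Vec Nat (succ (succ (succ zero)))) (succ zero)
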